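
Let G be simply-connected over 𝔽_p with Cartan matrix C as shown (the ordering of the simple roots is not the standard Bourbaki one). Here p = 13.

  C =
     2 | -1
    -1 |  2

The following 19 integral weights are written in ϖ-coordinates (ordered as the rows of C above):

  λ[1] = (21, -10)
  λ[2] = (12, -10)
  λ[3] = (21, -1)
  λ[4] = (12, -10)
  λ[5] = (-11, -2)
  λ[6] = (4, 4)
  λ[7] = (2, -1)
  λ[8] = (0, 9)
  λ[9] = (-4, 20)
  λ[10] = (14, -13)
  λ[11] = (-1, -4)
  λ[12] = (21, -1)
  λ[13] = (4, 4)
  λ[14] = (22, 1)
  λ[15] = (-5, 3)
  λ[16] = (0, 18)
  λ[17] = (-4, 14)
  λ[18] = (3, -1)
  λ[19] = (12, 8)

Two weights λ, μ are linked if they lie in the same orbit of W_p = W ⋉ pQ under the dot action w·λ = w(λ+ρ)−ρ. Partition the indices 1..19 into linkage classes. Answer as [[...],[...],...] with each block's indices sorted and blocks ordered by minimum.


Cartan matrix: type A_2 (|W|=6); un-permuting the 2 rows.

Ā_13 reps of the 19 weights (A_2, coords as presented):

  [1] (4, 0);  [2] (4, 9);  [3] (4, 9);  [4] (4, 9);  [5] (1, 10);  [6] (5, 5);  [7] (3, 0);  [8] (1, 10);  [9] (5, 5);  [10] (1, 10);  [11] (3, 0);  [12] (4, 9);  [13] (5, 5);  [14] (1, 10);  [15] (4, 0);  [16] (6, 6);  [17] (1, 10);  [18] (4, 0);  [19] (4, 0)

These 19 weights hit 6 W_13-dot-orbits; sizes (4, 4, 5, 3, 2, 1):

[[1, 15, 18, 19], [2, 3, 4, 12], [5, 8, 10, 14, 17], [6, 9, 13], [7, 11], [16]]


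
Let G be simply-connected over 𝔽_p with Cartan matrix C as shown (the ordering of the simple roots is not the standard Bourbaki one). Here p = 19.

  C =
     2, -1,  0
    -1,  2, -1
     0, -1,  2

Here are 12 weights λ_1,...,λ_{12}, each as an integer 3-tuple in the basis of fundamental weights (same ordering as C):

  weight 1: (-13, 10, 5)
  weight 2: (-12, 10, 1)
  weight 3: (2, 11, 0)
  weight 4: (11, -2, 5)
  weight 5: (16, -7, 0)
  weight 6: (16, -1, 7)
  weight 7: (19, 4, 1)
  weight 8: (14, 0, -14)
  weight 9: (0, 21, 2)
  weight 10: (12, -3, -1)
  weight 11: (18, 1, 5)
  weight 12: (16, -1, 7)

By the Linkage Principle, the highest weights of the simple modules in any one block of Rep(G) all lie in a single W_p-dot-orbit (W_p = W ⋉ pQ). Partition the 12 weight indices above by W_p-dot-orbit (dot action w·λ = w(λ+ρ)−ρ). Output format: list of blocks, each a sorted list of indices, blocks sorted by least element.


Dynkin diagram of C (from the 4 off-diagonal −1 entries): A_3.

Folding the 12 weights λ_j+ρ into Ā_19 (reps in the given 3-coord order):

  [1] (11, 1, 5);  [2] (11, 0, 2);  [3] (3, 12, 1);  [4] (11, 1, 5);  [5] (11, 1, 5);  [6] (11, 0, 2);  [7] (11, 1, 5);  [8] (3, 12, 1);  [9] (3, 12, 1);  [10] (11, 0, 2);  [11] (11, 0, 2);  [12] (11, 0, 2)

Partition of {1..12} into 3 W_19-dot-orbits:

[[1, 4, 5, 7], [2, 6, 10, 11, 12], [3, 8, 9]]


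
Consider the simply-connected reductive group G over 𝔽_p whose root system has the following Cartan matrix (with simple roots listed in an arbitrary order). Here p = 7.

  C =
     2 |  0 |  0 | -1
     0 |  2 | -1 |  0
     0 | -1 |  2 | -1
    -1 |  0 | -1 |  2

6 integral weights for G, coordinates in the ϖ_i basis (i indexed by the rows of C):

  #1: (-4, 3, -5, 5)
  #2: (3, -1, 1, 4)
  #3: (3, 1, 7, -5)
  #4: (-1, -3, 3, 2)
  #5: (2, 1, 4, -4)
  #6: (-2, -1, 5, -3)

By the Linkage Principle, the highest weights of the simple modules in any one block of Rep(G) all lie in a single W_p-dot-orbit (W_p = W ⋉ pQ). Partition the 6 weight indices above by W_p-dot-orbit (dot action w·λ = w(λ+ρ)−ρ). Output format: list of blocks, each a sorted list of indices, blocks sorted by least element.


Type A_4, rank 4, |W|=120; reorder rows/cols to standard.

Ā_7 reps of the 6 weights (A_4, coords as presented):

    λ_1 → (2, 0, 3, 1)
    λ_2 → (0, 2, 2, 3)
    λ_3 → (2, 0, 3, 1)
    λ_4 → (0, 2, 2, 3)
    λ_5 → (0, 2, 2, 3)
    λ_6 → (2, 0, 3, 1)

Linkage partition of the 6 weights (2 classes, p=7):

[[1, 3, 6], [2, 4, 5]]


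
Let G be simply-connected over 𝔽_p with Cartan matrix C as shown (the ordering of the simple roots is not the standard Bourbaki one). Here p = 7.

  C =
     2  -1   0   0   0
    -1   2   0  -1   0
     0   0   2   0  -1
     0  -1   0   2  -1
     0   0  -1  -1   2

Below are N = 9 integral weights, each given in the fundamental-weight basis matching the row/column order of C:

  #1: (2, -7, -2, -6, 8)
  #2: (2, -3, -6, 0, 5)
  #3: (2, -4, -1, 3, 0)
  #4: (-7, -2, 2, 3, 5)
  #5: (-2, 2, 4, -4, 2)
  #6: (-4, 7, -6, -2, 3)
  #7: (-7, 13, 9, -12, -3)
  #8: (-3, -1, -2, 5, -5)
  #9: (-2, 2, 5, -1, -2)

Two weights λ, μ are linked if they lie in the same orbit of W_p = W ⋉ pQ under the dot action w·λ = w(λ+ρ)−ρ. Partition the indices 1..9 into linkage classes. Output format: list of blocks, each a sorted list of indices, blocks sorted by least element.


Dynkin diagram of C (from the 8 off-diagonal −1 entries): A_5.

λ_j+ρ reflected into Ā_7 (⟨·,θ^∨⟩≤7); 5-tuples as given:

  [1] (1, 2, 1, 1, 0)
  [2] (0, 1, 4, 1, 0)
  [3] (0, 3, 0, 1, 1)
  [4] (1, 2, 1, 1, 0)
  [5] (1, 0, 4, 2, 0)
  [6] (1, 2, 1, 1, 0)
  [7] (1, 2, 1, 1, 0)
  [8] (0, 1, 4, 1, 0)
  [9] (0, 1, 4, 1, 0)

These 9 weights hit 4 W_7-dot-orbits; sizes (4, 3, 1, 1):

[[1, 4, 6, 7], [2, 8, 9], [3], [5]]


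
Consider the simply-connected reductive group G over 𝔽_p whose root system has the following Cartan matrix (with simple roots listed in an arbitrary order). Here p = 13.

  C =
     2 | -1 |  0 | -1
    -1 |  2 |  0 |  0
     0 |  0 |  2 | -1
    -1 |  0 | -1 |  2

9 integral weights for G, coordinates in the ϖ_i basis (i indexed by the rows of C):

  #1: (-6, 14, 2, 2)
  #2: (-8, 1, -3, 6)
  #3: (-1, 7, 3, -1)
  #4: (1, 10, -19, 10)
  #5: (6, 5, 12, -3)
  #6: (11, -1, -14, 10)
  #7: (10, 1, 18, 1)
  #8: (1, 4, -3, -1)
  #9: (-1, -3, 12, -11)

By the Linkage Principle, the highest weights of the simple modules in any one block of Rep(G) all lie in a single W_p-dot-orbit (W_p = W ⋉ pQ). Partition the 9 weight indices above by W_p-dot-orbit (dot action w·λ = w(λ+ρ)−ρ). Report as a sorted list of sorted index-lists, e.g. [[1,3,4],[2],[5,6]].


Cartan matrix: type A_4 (|W|=120); un-permuting the 4 rows.

Alcove-folded reps (p=13, 9 weights, presented ϖ-order):

  [1] (3, 7, 2, 0) · [2] (0, 5, 0, 2) · [3] (0, 8, 4, 0) · [4] (0, 5, 0, 2) · [5] (0, 5, 0, 2) · [6] (0, 10, 1, 2) · [7] (0, 5, 0, 2) · [8] (0, 5, 0, 2) · [9] (0, 10, 1, 2)

Linkage partition of the 9 weights (4 classes, p=13):

[[1], [2, 4, 5, 7, 8], [3], [6, 9]]


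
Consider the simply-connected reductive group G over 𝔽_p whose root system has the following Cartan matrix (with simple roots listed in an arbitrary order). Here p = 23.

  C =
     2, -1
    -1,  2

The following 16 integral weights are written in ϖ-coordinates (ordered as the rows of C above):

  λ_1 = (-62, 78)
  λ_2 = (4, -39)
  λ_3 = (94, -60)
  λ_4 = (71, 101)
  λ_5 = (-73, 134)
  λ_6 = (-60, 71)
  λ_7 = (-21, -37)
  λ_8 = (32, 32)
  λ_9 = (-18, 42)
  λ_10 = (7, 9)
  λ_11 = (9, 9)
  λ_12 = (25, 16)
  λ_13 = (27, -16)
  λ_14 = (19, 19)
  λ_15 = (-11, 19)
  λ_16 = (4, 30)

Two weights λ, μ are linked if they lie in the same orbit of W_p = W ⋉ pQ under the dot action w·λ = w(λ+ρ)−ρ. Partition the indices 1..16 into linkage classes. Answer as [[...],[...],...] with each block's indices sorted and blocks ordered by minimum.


A_2 Cartan matrix, 2 simple roots permuted; ρ=(1,1).

λ_j+ρ reflected into Ā_23 (⟨·,θ^∨⟩≤23); 2-tuples as given:

    λ_1 → (8, 10)
    λ_2 → (8, 10)
    λ_3 → (10, 3)
    λ_4 → (10, 10)
    λ_5 → (3, 3)
    λ_6 → (10, 3)
    λ_7 → (10, 3)
    λ_8 → (10, 10)
    λ_9 → (3, 3)
    λ_10 → (8, 10)
    λ_11 → (10, 10)
    λ_12 → (3, 3)
    λ_13 → (8, 10)
    λ_14 → (3, 3)
    λ_15 → (10, 10)
    λ_16 → (8, 10)

Grouping the 16 weights by Ā_23-representative: 4 linkage classes.

[[1, 2, 10, 13, 16], [3, 6, 7], [4, 8, 11, 15], [5, 9, 12, 14]]


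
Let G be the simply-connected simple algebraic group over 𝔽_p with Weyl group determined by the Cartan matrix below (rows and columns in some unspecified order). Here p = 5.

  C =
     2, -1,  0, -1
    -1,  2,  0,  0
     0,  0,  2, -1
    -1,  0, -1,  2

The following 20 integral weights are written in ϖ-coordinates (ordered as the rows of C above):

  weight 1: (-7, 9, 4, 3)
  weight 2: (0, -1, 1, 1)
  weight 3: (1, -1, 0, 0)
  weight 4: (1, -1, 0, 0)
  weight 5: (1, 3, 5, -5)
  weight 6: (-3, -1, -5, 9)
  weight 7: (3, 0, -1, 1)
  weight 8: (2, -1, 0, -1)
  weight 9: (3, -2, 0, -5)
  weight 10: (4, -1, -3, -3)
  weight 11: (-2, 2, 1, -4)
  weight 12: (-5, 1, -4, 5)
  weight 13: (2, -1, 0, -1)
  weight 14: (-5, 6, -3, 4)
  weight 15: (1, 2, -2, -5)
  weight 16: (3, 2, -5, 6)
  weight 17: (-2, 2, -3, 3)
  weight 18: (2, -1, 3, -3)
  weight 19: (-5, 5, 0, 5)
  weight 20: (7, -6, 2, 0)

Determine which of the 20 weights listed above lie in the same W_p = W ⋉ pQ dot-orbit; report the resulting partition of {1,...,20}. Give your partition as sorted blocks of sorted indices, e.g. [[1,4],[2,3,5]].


A_4 Cartan matrix, 4 simple roots permuted; ρ=(1,1,1,1).

Alcove-folded reps (p=5, 20 weights, presented ϖ-order):

  [1] (3, 0, 1, 0);  [2] (1, 0, 2, 2);  [3] (2, 0, 1, 1);  [4] (2, 0, 1, 1);  [5] (1, 1, 1, 1);  [6] (3, 0, 1, 0);  [7] (3, 0, 1, 0);  [8] (3, 0, 1, 0);  [9] (1, 0, 3, 0);  [10] (1, 0, 2, 2);  [11] (1, 1, 1, 1);  [12] (1, 1, 1, 1);  [13] (3, 0, 1, 0);  [14] (2, 0, 1, 1);  [15] (1, 0, 2, 2);  [16] (2, 0, 1, 1);  [17] (1, 1, 1, 1);  [18] (1, 0, 2, 2);  [19] (1, 1, 1, 1);  [20] (2, 0, 1, 1)

Linkage partition of the 20 weights (5 classes, p=5):

[[1, 6, 7, 8, 13], [2, 10, 15, 18], [3, 4, 14, 16, 20], [5, 11, 12, 17, 19], [9]]


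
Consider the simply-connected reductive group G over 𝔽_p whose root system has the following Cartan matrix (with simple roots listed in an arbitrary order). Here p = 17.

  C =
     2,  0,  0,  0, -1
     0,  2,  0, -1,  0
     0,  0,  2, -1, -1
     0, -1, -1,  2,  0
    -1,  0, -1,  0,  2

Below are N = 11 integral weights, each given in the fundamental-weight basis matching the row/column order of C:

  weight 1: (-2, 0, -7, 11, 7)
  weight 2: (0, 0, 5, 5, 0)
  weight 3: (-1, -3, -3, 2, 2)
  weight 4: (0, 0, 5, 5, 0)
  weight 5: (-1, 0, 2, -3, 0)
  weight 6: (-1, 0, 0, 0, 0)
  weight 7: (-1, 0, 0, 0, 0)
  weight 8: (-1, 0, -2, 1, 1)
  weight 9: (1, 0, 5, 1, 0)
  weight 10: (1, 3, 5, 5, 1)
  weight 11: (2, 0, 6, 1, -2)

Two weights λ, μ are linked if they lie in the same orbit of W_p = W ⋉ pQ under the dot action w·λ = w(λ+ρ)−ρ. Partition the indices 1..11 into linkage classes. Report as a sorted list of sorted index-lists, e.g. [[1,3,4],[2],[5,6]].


C ↔ A_5 under row/col permutation; |W(A_5)| = 720.

Ā_17 reps of the 11 weights (A_5, coords as presented):

  λ_1 → (1, 1, 6, 6, 1);  λ_2 → (1, 1, 6, 6, 1);  λ_3 → (0, 1, 1, 1, 1);  λ_4 → (1, 1, 6, 6, 1);  λ_5 → (0, 1, 1, 1, 1);  λ_6 → (0, 1, 1, 1, 1);  λ_7 → (0, 1, 1, 1, 1);  λ_8 → (0, 1, 1, 1, 1);  λ_9 → (2, 1, 6, 2, 1);  λ_10 → (1, 1, 6, 6, 1);  λ_11 → (2, 1, 6, 2, 1)

These 11 weights hit 3 W_17-dot-orbits; sizes (4, 5, 2):

[[1, 2, 4, 10], [3, 5, 6, 7, 8], [9, 11]]


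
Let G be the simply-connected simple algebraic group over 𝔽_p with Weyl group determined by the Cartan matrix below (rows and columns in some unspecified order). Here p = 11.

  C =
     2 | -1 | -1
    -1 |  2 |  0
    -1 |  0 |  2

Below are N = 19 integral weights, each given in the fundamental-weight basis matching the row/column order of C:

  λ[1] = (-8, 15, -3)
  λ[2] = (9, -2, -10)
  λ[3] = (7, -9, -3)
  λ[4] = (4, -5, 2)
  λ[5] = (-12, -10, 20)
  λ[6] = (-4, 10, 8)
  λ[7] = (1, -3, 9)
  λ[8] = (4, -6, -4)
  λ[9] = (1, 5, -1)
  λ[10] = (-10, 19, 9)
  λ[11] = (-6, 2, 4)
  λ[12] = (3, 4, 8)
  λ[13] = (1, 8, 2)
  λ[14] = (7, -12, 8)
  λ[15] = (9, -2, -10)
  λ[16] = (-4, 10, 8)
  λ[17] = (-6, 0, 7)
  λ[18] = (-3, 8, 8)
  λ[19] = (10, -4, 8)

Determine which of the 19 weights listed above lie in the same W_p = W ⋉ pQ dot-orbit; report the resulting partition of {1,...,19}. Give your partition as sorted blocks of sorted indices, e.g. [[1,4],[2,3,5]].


Type A_3, rank 3, |W|=24; reorder rows/cols to standard.

Folding the 19 weights λ_j+ρ into Ā_11 (reps in the given 3-coord order):

    [1] (2, 2, 2)
    [2] (0, 1, 9)
    [3] (2, 6, 0)
    [4] (1, 4, 3)
    [5] (0, 1, 9)
    [6] (3, 2, 0)
    [7] (0, 1, 9)
    [8] (3, 2, 0)
    [9] (2, 6, 0)
    [10] (0, 1, 9)
    [11] (3, 2, 0)
    [12] (2, 2, 2)
    [13] (2, 6, 0)
    [14] (3, 2, 0)
    [15] (0, 1, 9)
    [16] (3, 2, 0)
    [17] (1, 4, 3)
    [18] (2, 2, 2)
    [19] (2, 6, 0)

Grouping the 19 weights by Ā_11-representative: 5 linkage classes.

[[1, 12, 18], [2, 5, 7, 10, 15], [3, 9, 13, 19], [4, 17], [6, 8, 11, 14, 16]]


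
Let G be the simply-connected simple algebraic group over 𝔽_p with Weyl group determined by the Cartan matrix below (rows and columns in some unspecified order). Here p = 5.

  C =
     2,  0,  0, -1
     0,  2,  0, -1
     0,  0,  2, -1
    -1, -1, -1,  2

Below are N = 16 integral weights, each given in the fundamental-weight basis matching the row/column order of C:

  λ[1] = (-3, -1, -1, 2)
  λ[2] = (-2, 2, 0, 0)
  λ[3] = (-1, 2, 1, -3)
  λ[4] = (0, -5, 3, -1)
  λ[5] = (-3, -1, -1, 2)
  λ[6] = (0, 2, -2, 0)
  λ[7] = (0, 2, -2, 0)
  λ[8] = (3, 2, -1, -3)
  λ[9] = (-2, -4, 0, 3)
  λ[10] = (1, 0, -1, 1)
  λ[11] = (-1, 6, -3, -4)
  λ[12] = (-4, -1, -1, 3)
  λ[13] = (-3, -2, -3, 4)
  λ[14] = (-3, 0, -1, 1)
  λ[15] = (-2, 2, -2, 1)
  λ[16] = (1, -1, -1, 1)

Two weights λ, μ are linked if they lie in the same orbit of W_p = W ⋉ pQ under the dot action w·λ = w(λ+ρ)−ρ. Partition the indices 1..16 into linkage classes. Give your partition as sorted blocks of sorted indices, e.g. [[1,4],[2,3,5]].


Dynkin diagram of C (from the 6 off-diagonal −1 entries): D_4.

Ā_5 reps of the 16 weights (D_4, coords as presented):

  λ_1+ρ ↦ (2, 0, 0, 1)
  λ_2+ρ ↦ (1, 3, 1, 0)
  λ_3+ρ ↦ (2, 1, 0, 0)
  λ_4+ρ ↦ (3, 0, 0, 1)
  λ_5+ρ ↦ (2, 0, 0, 1)
  λ_6+ρ ↦ (1, 3, 1, 0)
  λ_7+ρ ↦ (1, 3, 1, 0)
  λ_8+ρ ↦ (2, 1, 2, 0)
  λ_9+ρ ↦ (1, 3, 1, 0)
  λ_10+ρ ↦ (2, 1, 0, 0)
  λ_11+ρ ↦ (2, 1, 0, 0)
  λ_12+ρ ↦ (3, 0, 0, 1)
  λ_13+ρ ↦ (2, 1, 2, 0)
  λ_14+ρ ↦ (2, 1, 0, 0)
  λ_15+ρ ↦ (1, 3, 1, 0)
  λ_16+ρ ↦ (2, 0, 0, 1)

Grouping the 16 weights by Ā_5-representative: 5 linkage classes.

[[1, 5, 16], [2, 6, 7, 9, 15], [3, 10, 11, 14], [4, 12], [8, 13]]


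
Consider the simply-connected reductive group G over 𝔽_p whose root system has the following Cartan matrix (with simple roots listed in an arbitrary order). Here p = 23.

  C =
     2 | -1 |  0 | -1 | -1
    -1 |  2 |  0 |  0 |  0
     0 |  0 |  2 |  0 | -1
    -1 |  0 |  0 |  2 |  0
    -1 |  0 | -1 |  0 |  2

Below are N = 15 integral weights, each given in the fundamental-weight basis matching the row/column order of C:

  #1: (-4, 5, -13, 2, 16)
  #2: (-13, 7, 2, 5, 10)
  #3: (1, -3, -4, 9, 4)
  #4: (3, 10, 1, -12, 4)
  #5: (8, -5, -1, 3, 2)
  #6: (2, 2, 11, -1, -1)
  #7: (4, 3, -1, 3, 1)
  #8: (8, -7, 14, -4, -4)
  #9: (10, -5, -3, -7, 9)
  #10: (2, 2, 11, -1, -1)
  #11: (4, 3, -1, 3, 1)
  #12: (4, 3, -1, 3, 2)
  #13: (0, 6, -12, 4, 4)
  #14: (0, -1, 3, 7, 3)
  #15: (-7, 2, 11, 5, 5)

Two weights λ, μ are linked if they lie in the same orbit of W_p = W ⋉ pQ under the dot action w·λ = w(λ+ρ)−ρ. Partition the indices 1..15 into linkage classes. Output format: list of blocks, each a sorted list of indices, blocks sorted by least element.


Type D_5, rank 5, |W|=1920; reorder rows/cols to standard.

Each λ_j+ρ reduced to Ā_23; 5-tuples below use C's row order:

    λ_1+ρ ↦ (3, 3, 12, 0, 0)
    λ_2+ρ ↦ (1, 4, 2, 6, 1)
    λ_3+ρ ↦ (0, 2, 3, 10, 2)
    λ_4+ρ ↦ (5, 4, 0, 4, 2)
    λ_5+ρ ↦ (5, 4, 0, 4, 2)
    λ_6+ρ ↦ (3, 3, 12, 0, 0)
    λ_7+ρ ↦ (5, 4, 0, 4, 2)
    λ_8+ρ ↦ (3, 3, 12, 0, 0)
    λ_9+ρ ↦ (1, 4, 2, 6, 1)
    λ_10+ρ ↦ (3, 3, 12, 0, 0)
    λ_11+ρ ↦ (5, 4, 0, 4, 2)
    λ_12+ρ ↦ (5, 4, 0, 4, 2)
    λ_13+ρ ↦ (5, 2, 5, 0, 1)
    λ_14+ρ ↦ (1, 0, 4, 8, 4)
    λ_15+ρ ↦ (3, 3, 12, 0, 0)

6 distinct reps among the 15 weights ⇒ 6 W_23-linkage classes:

[[1, 6, 8, 10, 15], [2, 9], [3], [4, 5, 7, 11, 12], [13], [14]]


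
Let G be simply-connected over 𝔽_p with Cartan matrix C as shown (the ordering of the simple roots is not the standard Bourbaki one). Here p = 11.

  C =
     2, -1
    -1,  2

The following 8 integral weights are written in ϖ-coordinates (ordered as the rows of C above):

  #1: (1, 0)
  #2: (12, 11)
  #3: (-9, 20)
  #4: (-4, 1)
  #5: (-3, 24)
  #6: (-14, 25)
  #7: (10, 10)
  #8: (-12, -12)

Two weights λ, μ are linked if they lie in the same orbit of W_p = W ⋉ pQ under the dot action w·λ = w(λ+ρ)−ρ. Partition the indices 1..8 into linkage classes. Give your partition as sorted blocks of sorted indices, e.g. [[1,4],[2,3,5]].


Cartan matrix: type A_2 (|W|=6); un-permuting the 2 rows.

Alcove-folded reps (p=11, 8 weights, presented ϖ-order):

  λ_1 → (2, 1) · λ_2 → (2, 1) · λ_3 → (2, 1) · λ_4 → (2, 1) · λ_5 → (8, 2) · λ_6 → (2, 2) · λ_7 → (0, 0) · λ_8 → (0, 0)

The 8 indices split into 4 linkage classes (same alcove rep ⇔ same W_11-dot-orbit):

[[1, 2, 3, 4], [5], [6], [7, 8]]


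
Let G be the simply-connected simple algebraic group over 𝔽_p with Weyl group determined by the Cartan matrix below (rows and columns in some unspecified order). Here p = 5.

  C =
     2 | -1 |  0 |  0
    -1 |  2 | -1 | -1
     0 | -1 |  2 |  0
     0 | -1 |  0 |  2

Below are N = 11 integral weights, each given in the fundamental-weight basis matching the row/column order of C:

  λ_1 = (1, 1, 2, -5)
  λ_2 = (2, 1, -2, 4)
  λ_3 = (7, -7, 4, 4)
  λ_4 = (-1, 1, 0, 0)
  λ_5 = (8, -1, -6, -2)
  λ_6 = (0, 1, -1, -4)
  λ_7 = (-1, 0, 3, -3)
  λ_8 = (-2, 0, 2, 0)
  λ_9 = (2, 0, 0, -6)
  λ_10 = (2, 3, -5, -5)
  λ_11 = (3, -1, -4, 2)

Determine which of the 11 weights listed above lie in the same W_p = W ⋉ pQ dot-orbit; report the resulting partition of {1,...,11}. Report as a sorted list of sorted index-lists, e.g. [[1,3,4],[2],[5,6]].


D_4 Cartan matrix, 4 simple roots permuted; ρ=(1,1,1,1).

W_5-reps of the 11 weights in Ā_5 (same 4-coord order as C):

  λ_1 → (0, 0, 1, 2);  λ_2 → (1, 0, 3, 1);  λ_3 → (1, 1, 0, 0);  λ_4 → (0, 1, 1, 1);  λ_5 → (1, 0, 3, 1);  λ_6 → (0, 0, 1, 2);  λ_7 → (1, 0, 3, 1);  λ_8 → (1, 0, 3, 1);  λ_9 → (1, 0, 3, 1);  λ_10 → (1, 1, 0, 0);  λ_11 → (1, 1, 0, 0)

Linkage partition of the 11 weights (4 classes, p=5):

[[1, 6], [2, 5, 7, 8, 9], [3, 10, 11], [4]]


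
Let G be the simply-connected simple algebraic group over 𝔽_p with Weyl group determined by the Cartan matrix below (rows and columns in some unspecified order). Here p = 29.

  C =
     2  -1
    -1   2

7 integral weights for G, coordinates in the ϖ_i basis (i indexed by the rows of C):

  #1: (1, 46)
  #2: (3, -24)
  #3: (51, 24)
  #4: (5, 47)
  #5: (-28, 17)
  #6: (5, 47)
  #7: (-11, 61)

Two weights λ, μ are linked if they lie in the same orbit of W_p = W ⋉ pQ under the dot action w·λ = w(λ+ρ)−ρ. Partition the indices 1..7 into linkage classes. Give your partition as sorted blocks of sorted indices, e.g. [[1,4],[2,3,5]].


C ↔ A_2 under row/col permutation; |W(A_2)| = 6.

Ā_29 reps of the 7 weights (A_2, coords as presented):

  λ_1 → (18, 9) · λ_2 → (19, 4) · λ_3 → (19, 4) · λ_4 → (19, 4) · λ_5 → (18, 9) · λ_6 → (19, 4) · λ_7 → (19, 4)

The 7 indices split into 2 linkage classes (same alcove rep ⇔ same W_29-dot-orbit):

[[1, 5], [2, 3, 4, 6, 7]]


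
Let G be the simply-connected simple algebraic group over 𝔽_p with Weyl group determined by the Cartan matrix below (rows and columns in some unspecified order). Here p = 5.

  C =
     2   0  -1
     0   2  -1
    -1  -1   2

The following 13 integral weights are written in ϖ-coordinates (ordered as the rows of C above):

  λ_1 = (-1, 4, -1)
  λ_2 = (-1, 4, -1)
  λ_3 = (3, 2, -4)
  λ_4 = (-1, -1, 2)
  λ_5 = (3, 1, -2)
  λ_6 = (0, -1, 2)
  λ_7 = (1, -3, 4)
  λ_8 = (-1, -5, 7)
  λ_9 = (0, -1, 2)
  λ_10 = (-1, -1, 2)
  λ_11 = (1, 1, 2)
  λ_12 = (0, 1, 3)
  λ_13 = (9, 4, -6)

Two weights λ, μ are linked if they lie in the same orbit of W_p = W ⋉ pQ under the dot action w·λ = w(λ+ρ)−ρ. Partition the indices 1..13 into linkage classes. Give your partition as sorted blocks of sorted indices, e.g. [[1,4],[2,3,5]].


A_3 Cartan matrix, 3 simple roots permuted; ρ=(1,1,1).

W_5-reps of the 13 weights in Ā_5 (same 3-coord order as C):

    [1] (0, 5, 0)
    [2] (0, 5, 0)
    [3] (1, 0, 3)
    [4] (0, 0, 3)
    [5] (3, 1, 1)
    [6] (1, 0, 3)
    [7] (0, 0, 3)
    [8] (3, 1, 1)
    [9] (1, 0, 3)
    [10] (0, 0, 3)
    [11] (0, 0, 3)
    [12] (1, 0, 3)
    [13] (0, 5, 0)

These 13 weights hit 4 W_5-dot-orbits; sizes (3, 4, 4, 2):

[[1, 2, 13], [3, 6, 9, 12], [4, 7, 10, 11], [5, 8]]


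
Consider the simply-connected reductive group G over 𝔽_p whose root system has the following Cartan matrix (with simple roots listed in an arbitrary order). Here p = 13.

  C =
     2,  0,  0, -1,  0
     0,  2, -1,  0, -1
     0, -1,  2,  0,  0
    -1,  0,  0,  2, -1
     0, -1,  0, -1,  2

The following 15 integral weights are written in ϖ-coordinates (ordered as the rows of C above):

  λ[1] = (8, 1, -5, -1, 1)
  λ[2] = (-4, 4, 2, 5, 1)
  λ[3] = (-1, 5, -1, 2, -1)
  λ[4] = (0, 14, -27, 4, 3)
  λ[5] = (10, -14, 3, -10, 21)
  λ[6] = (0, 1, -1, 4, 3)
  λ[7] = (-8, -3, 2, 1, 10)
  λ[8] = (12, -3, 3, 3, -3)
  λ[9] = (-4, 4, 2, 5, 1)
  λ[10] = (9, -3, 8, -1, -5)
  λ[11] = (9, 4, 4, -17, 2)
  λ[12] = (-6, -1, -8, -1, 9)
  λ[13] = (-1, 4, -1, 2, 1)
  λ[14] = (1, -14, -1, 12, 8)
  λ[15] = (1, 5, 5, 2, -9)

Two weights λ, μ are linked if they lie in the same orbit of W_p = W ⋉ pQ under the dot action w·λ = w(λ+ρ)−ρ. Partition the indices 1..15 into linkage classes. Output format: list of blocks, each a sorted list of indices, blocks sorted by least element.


A_5 Cartan matrix, 5 simple roots permuted; ρ=(1,1,1,1,1).

W_13-reps of the 15 weights in Ā_13 (same 5-coord order as C):

  1: (9, 2, 2, 0, 0);  2: (0, 5, 0, 3, 2);  3: (0, 6, 0, 3, 0);  4: (1, 2, 0, 5, 4);  5: (9, 2, 2, 0, 0);  6: (1, 2, 0, 5, 4);  7: (1, 2, 0, 5, 4);  8: (9, 2, 2, 0, 0);  9: (0, 5, 0, 3, 2);  10: (4, 0, 3, 2, 4);  11: (0, 5, 0, 3, 2);  12: (0, 5, 0, 3, 2);  13: (0, 5, 0, 3, 2);  14: (9, 2, 2, 0, 0);  15: (3, 2, 4, 2, 1)

Grouping the 15 weights by Ā_13-representative: 6 linkage classes.

[[1, 5, 8, 14], [2, 9, 11, 12, 13], [3], [4, 6, 7], [10], [15]]


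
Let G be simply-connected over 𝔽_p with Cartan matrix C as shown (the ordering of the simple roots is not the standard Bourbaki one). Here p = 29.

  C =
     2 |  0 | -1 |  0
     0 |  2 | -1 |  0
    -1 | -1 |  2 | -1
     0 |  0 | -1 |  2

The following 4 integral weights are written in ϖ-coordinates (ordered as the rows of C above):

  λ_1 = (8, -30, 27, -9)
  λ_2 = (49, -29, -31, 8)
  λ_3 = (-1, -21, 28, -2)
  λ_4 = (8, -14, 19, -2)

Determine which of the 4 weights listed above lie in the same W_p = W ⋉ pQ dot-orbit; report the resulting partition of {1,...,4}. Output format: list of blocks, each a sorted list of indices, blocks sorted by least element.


Root system D_4: the 4×4 matrix C matches after relabeling.

λ_j+ρ reflected into Ā_29 (⟨·,θ^∨⟩≤29); 4-tuples as given:

    λ_1 → (0, 20, 0, 1)
    λ_2 → (0, 20, 0, 1)
    λ_3 → (0, 20, 0, 1)
    λ_4 → (9, 13, 0, 1)

The 4 indices split into 2 linkage classes (same alcove rep ⇔ same W_29-dot-orbit):

[[1, 2, 3], [4]]


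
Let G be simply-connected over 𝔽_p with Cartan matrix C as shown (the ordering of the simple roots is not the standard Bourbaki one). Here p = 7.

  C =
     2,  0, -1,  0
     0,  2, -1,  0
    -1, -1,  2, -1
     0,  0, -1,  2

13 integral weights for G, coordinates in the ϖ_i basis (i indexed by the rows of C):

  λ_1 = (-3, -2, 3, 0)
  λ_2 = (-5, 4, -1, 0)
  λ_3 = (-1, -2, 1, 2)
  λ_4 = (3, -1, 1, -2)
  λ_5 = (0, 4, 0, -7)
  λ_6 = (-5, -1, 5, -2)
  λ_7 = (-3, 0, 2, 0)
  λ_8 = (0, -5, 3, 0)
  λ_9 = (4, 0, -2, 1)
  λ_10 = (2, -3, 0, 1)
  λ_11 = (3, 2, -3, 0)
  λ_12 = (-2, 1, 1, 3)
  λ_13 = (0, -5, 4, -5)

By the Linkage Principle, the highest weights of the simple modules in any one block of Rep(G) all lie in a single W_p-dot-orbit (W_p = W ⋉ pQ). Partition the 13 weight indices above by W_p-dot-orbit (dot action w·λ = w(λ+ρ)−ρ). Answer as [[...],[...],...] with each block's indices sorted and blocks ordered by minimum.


Type D_4, rank 4, |W|=192; reorder rows/cols to standard.

λ_j+ρ reflected into Ā_7 (⟨·,θ^∨⟩≤7); 4-tuples as given:

  [1] (2, 1, 1, 1);  [2] (0, 1, 1, 3);  [3] (0, 1, 1, 3);  [4] (4, 0, 1, 1);  [5] (4, 0, 1, 1);  [6] (4, 0, 1, 1);  [7] (2, 1, 1, 1);  [8] (1, 4, 0, 1);  [9] (4, 0, 1, 1);  [10] (2, 1, 1, 1);  [11] (2, 1, 1, 1);  [12] (0, 1, 1, 3);  [13] (2, 1, 1, 1)

Linkage partition of the 13 weights (4 classes, p=7):

[[1, 7, 10, 11, 13], [2, 3, 12], [4, 5, 6, 9], [8]]


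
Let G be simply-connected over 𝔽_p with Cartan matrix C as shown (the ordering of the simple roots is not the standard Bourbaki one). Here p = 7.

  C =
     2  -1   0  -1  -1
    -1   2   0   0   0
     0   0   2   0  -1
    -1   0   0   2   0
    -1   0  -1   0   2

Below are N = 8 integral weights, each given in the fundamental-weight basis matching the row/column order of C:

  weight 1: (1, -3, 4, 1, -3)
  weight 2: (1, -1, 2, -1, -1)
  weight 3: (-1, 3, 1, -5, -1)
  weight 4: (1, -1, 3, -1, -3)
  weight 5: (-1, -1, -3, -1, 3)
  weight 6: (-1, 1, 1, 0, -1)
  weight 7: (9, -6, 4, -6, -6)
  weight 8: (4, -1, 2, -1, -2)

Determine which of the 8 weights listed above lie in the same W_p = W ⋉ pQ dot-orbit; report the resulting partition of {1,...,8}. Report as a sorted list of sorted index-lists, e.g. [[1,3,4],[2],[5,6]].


C ↔ D_5 under row/col permutation; |W(D_5)| = 1920.

Folding the 8 weights λ_j+ρ into Ā_7 (reps in the given 5-coord order):

  λ_1+ρ ↦ (2, 0, 3, 0, 0) · λ_2+ρ ↦ (2, 0, 3, 0, 0) · λ_3+ρ ↦ (0, 0, 2, 0, 2) · λ_4+ρ ↦ (0, 0, 2, 0, 2) · λ_5+ρ ↦ (0, 0, 2, 0, 2) · λ_6+ρ ↦ (0, 2, 2, 1, 0) · λ_7+ρ ↦ (2, 0, 3, 0, 0) · λ_8+ρ ↦ (0, 0, 2, 0, 2)

3 distinct reps among the 8 weights ⇒ 3 W_7-linkage classes:

[[1, 2, 7], [3, 4, 5, 8], [6]]


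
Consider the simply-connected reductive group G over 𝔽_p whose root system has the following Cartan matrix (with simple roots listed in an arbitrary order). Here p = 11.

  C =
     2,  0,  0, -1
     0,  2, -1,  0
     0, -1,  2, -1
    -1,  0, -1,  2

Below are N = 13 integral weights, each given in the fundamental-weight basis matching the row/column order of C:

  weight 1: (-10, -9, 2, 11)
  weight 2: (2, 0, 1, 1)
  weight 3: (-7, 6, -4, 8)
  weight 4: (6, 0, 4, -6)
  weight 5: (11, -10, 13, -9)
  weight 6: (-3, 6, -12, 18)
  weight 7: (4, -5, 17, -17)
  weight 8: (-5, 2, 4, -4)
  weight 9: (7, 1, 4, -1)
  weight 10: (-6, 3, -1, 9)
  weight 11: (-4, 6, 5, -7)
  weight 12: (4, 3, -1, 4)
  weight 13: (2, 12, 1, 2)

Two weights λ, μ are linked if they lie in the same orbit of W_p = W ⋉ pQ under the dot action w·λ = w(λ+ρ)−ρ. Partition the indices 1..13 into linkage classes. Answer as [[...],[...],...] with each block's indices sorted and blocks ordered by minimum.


C ↔ A_4 under row/col permutation; |W(A_4)| = 120.

Ā_11 reps of the 13 weights (A_4, coords as presented):

  1: (3, 1, 2, 2);  2: (3, 1, 2, 2);  3: (4, 2, 3, 0);  4: (2, 1, 0, 5);  5: (3, 1, 2, 2);  6: (4, 2, 3, 0);  7: (4, 2, 3, 0);  8: (3, 1, 2, 2);  9: (4, 2, 3, 0);  10: (2, 1, 0, 5);  11: (4, 2, 3, 0);  12: (2, 1, 0, 5);  13: (3, 1, 2, 2)

3 distinct reps among the 13 weights ⇒ 3 W_11-linkage classes:

[[1, 2, 5, 8, 13], [3, 6, 7, 9, 11], [4, 10, 12]]


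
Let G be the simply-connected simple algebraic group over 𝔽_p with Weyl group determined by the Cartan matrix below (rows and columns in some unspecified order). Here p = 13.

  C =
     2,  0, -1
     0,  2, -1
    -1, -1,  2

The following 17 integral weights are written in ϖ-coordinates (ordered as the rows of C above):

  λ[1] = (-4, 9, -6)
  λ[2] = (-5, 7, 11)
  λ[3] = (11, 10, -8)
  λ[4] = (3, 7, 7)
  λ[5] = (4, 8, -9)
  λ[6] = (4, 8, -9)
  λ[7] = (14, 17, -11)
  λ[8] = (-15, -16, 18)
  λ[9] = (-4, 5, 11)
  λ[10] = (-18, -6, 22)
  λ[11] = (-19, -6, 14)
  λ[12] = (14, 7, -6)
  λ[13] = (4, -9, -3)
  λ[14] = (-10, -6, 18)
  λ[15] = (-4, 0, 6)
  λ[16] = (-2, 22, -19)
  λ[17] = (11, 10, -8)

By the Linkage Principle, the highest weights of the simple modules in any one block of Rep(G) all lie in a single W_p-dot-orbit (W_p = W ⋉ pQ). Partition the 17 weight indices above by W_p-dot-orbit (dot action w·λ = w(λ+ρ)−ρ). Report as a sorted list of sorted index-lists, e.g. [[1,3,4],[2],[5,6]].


Root system A_3: the 3×3 matrix C matches after relabeling.

W_13-reps of the 17 weights in Ā_13 (same 3-coord order as C):

  λ_1+ρ ↦ (5, 2, 3) · λ_2+ρ ↦ (3, 1, 5) · λ_3+ρ ↦ (2, 1, 7) · λ_4+ρ ↦ (3, 1, 5) · λ_5+ρ ↦ (3, 1, 5) · λ_6+ρ ↦ (3, 1, 5) · λ_7+ρ ↦ (5, 2, 3) · λ_8+ρ ↦ (2, 1, 7) · λ_9+ρ ↦ (2, 1, 7) · λ_10+ρ ↦ (3, 1, 4) · λ_11+ρ ↦ (5, 2, 3) · λ_12+ρ ↦ (5, 2, 3) · λ_13+ρ ↦ (5, 2, 3) · λ_14+ρ ↦ (3, 1, 4) · λ_15+ρ ↦ (3, 1, 4) · λ_16+ρ ↦ (3, 1, 5) · λ_17+ρ ↦ (2, 1, 7)

4 distinct reps among the 17 weights ⇒ 4 W_13-linkage classes:

[[1, 7, 11, 12, 13], [2, 4, 5, 6, 16], [3, 8, 9, 17], [10, 14, 15]]


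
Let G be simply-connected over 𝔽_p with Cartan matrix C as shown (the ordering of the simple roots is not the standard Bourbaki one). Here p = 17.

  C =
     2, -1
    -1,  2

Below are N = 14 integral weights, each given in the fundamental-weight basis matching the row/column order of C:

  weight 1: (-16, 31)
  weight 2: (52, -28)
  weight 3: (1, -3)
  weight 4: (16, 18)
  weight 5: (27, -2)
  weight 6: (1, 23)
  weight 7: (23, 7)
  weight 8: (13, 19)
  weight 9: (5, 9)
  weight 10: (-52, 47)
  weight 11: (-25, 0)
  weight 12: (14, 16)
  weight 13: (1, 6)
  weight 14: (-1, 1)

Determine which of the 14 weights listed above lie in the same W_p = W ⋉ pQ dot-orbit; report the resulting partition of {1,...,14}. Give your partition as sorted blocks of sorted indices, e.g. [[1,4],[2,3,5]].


A_2 Cartan matrix, 2 simple roots permuted; ρ=(1,1).

Ā_17 reps of the 14 weights (A_2, coords as presented):

  λ_1+ρ ↦ (0, 2)
  λ_2+ρ ↦ (7, 8)
  λ_3+ρ ↦ (0, 2)
  λ_4+ρ ↦ (0, 2)
  λ_5+ρ ↦ (6, 10)
  λ_6+ρ ↦ (7, 8)
  λ_7+ρ ↦ (2, 7)
  λ_8+ρ ↦ (3, 0)
  λ_9+ρ ↦ (6, 10)
  λ_10+ρ ↦ (3, 0)
  λ_11+ρ ↦ (6, 10)
  λ_12+ρ ↦ (0, 2)
  λ_13+ρ ↦ (2, 7)
  λ_14+ρ ↦ (0, 2)

These 14 weights hit 5 W_17-dot-orbits; sizes (5, 2, 3, 2, 2):

[[1, 3, 4, 12, 14], [2, 6], [5, 9, 11], [7, 13], [8, 10]]


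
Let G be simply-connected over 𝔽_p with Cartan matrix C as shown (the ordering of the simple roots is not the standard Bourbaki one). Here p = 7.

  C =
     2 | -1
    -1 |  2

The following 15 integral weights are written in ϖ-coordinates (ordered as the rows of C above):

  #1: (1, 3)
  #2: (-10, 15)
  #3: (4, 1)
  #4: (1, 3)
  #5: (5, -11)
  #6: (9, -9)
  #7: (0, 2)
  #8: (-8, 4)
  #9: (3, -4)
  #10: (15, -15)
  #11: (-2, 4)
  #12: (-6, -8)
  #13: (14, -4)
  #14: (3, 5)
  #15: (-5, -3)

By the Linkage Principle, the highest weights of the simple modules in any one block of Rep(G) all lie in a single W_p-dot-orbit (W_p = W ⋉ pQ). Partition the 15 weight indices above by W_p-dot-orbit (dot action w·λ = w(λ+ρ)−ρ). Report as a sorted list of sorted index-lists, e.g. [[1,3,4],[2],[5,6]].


Root system A_2: the 2×2 matrix C matches after relabeling.

Folding the 15 weights λ_j+ρ into Ā_7 (reps in the given 2-coord order):

    λ_1+ρ ↦ (2, 4)
    λ_2+ρ ↦ (2, 0)
    λ_3+ρ ↦ (5, 2)
    λ_4+ρ ↦ (2, 4)
    λ_5+ρ ↦ (1, 3)
    λ_6+ρ ↦ (1, 4)
    λ_7+ρ ↦ (1, 3)
    λ_8+ρ ↦ (5, 2)
    λ_9+ρ ↦ (1, 3)
    λ_10+ρ ↦ (5, 2)
    λ_11+ρ ↦ (1, 4)
    λ_12+ρ ↦ (2, 0)
    λ_13+ρ ↦ (1, 4)
    λ_14+ρ ↦ (1, 3)
    λ_15+ρ ↦ (2, 4)

Linkage partition of the 15 weights (5 classes, p=7):

[[1, 4, 15], [2, 12], [3, 8, 10], [5, 7, 9, 14], [6, 11, 13]]


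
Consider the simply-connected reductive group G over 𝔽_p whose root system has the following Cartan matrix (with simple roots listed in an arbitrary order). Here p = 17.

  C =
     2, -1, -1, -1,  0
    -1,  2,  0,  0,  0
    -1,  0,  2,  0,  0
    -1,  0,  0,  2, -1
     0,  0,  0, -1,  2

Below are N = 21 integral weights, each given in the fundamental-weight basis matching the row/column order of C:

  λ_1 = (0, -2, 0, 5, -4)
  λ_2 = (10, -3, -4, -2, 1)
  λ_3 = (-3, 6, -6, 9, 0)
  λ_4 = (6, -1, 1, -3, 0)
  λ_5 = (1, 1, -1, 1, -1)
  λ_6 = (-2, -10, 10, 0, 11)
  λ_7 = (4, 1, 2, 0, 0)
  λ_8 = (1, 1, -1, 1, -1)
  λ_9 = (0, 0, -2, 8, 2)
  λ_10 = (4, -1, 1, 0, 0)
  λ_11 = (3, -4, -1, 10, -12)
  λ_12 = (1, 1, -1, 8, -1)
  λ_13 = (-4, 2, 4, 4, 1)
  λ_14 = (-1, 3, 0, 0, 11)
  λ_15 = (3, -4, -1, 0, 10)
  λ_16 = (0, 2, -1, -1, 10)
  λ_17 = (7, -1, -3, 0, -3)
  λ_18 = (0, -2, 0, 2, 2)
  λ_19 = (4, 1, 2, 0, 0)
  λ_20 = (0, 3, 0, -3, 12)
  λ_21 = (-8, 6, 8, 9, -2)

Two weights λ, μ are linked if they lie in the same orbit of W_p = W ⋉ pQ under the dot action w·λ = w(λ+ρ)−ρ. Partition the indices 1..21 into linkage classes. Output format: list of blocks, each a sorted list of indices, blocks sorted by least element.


C ↔ D_5 under row/col permutation; |W(D_5)| = 1920.

Each λ_j+ρ reduced to Ā_17; 5-tuples below use C's row order:

  λ_1 → (0, 1, 1, 3, 3) · λ_2 → (5, 2, 3, 0, 1) · λ_3 → (5, 0, 2, 1, 1) · λ_4 → (5, 0, 2, 1, 1) · λ_5 → (2, 2, 0, 2, 0) · λ_6 → (0, 1, 1, 3, 3) · λ_7 → (5, 2, 3, 0, 1) · λ_8 → (2, 2, 0, 2, 0) · λ_9 → (0, 1, 1, 3, 3) · λ_10 → (5, 0, 2, 1, 1) · λ_11 → (1, 3, 0, 0, 11) · λ_12 → (2, 2, 0, 2, 0) · λ_13 → (3, 0, 2, 2, 2) · λ_14 → (1, 3, 0, 0, 11) · λ_15 → (1, 3, 0, 0, 11) · λ_16 → (1, 3, 0, 0, 11) · λ_17 → (5, 0, 2, 1, 1) · λ_18 → (0, 1, 1, 3, 3) · λ_19 → (5, 2, 3, 0, 1) · λ_20 → (1, 3, 0, 0, 11) · λ_21 → (5, 0, 2, 1, 1)

Grouping the 21 weights by Ā_17-representative: 6 linkage classes.

[[1, 6, 9, 18], [2, 7, 19], [3, 4, 10, 17, 21], [5, 8, 12], [11, 14, 15, 16, 20], [13]]


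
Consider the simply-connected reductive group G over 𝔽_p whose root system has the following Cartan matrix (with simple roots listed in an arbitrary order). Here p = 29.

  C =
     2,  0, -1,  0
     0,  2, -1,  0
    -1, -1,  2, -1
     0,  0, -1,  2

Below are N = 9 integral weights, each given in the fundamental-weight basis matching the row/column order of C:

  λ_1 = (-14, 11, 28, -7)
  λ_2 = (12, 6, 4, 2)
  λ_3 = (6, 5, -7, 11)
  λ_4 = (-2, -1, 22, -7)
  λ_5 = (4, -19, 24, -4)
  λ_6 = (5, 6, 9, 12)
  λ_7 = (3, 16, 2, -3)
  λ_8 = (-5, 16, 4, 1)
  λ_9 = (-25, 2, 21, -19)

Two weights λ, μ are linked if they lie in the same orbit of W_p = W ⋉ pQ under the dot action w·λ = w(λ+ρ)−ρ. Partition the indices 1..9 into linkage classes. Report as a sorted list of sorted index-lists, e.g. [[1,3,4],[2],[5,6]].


Cartan matrix: type D_4 (|W|=192); un-permuting the 4 rows.

Folding the 9 weights λ_j+ρ into Ā_29 (reps in the given 4-coord order):

    λ_1 → (1, 0, 6, 6)
    λ_2 → (13, 7, 1, 3)
    λ_3 → (1, 0, 6, 6)
    λ_4 → (1, 0, 6, 6)
    λ_5 → (4, 17, 1, 2)
    λ_6 → (1, 0, 6, 6)
    λ_7 → (4, 17, 1, 2)
    λ_8 → (4, 17, 1, 2)
    λ_9 → (4, 17, 1, 2)

Partition of {1..9} into 3 W_29-dot-orbits:

[[1, 3, 4, 6], [2], [5, 7, 8, 9]]


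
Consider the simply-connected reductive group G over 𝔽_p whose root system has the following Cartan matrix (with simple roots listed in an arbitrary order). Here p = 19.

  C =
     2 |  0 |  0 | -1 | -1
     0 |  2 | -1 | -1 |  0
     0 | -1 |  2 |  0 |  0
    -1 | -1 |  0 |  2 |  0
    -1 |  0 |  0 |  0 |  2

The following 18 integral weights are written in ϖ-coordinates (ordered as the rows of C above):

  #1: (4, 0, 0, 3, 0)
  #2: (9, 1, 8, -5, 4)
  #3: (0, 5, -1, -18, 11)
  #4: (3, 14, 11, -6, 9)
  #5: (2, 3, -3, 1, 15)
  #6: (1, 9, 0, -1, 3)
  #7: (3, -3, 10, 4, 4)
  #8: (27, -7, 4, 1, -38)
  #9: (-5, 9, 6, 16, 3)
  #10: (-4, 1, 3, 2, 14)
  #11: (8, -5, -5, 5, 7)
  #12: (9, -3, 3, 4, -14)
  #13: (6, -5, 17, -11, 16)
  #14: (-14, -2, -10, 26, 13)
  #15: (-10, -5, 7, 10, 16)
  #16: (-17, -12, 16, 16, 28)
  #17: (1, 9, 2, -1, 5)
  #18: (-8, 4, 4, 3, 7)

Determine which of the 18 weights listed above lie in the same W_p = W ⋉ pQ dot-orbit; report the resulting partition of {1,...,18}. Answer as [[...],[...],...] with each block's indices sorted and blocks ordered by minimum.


Dynkin diagram of C (from the 8 off-diagonal −1 entries): A_5.

W_19-reps of the 18 weights in Ā_19 (same 5-coord order as C):

    λ_1+ρ ↦ (5, 1, 1, 4, 1)
    λ_2+ρ ↦ (6, 2, 4, 2, 2)
    λ_3+ρ ↦ (2, 10, 1, 0, 4)
    λ_4+ρ ↦ (4, 2, 5, 3, 1)
    λ_5+ρ ↦ (3, 2, 2, 0, 10)
    λ_6+ρ ↦ (2, 10, 1, 0, 4)
    λ_7+ρ ↦ (4, 2, 5, 3, 1)
    λ_8+ρ ↦ (5, 1, 1, 4, 1)
    λ_9+ρ ↦ (7, 2, 0, 2, 4)
    λ_10+ρ ↦ (3, 2, 2, 0, 10)
    λ_11+ρ ↦ (7, 2, 0, 2, 4)
    λ_12+ρ ↦ (3, 2, 2, 0, 10)
    λ_13+ρ ↦ (4, 2, 5, 3, 1)
    λ_14+ρ ↦ (5, 1, 1, 4, 1)
    λ_15+ρ ↦ (7, 2, 0, 2, 4)
    λ_16+ρ ↦ (2, 10, 1, 0, 4)
    λ_17+ρ ↦ (2, 10, 1, 0, 4)
    λ_18+ρ ↦ (4, 2, 5, 3, 1)

Partition of {1..18} into 6 W_19-dot-orbits:

[[1, 8, 14], [2], [3, 6, 16, 17], [4, 7, 13, 18], [5, 10, 12], [9, 11, 15]]


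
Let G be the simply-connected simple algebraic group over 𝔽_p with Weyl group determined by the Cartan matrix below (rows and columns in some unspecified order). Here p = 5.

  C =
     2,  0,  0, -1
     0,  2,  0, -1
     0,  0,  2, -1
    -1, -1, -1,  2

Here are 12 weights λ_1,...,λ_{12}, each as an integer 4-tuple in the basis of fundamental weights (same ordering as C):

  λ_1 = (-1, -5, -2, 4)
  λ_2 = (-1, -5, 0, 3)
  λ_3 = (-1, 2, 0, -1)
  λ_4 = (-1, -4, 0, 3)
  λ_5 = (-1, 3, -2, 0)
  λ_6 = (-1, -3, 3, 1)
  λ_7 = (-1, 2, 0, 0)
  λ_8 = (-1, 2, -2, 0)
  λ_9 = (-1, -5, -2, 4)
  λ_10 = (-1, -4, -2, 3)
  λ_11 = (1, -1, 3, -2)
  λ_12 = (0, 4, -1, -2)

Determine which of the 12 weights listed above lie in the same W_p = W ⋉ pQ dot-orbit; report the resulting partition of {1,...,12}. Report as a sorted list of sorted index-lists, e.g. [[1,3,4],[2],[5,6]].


D_4 Cartan matrix, 4 simple roots permuted; ρ=(1,1,1,1).

Folding the 12 weights λ_j+ρ into Ā_5 (reps in the given 4-coord order):

    λ_1+ρ ↦ (0, 4, 1, 0)
    λ_2+ρ ↦ (0, 4, 1, 0)
    λ_3+ρ ↦ (0, 3, 1, 0)
    λ_4+ρ ↦ (0, 3, 1, 0)
    λ_5+ρ ↦ (0, 4, 1, 0)
    λ_6+ρ ↦ (1, 1, 3, 0)
    λ_7+ρ ↦ (0, 3, 1, 0)
    λ_8+ρ ↦ (0, 3, 1, 0)
    λ_9+ρ ↦ (0, 4, 1, 0)
    λ_10+ρ ↦ (0, 3, 1, 0)
    λ_11+ρ ↦ (1, 1, 3, 0)
    λ_12+ρ ↦ (0, 4, 1, 0)

Grouping the 12 weights by Ā_5-representative: 3 linkage classes.

[[1, 2, 5, 9, 12], [3, 4, 7, 8, 10], [6, 11]]


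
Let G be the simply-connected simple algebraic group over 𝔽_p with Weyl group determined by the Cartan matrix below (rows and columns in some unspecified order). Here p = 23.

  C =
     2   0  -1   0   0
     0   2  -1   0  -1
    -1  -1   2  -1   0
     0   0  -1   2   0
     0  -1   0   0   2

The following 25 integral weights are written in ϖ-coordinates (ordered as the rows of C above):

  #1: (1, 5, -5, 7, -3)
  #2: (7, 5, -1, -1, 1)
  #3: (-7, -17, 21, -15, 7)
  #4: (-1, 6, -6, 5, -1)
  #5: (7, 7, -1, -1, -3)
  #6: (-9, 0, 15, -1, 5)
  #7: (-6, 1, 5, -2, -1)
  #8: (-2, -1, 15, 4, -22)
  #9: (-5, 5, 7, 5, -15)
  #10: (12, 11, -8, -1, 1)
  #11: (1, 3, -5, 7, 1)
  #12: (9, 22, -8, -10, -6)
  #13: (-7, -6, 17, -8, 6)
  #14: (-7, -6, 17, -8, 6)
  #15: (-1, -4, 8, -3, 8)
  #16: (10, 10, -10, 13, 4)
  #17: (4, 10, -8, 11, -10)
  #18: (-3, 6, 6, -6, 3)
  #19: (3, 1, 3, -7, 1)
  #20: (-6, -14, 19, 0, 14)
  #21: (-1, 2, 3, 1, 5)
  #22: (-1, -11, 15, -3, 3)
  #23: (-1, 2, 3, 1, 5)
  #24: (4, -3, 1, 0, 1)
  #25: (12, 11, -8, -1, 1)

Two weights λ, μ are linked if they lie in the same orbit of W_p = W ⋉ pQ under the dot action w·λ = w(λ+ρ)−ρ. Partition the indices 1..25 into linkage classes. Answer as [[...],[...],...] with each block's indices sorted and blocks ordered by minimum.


D_5 Cartan matrix, 5 simple roots permuted; ρ=(1,1,1,1,1).

W_23-reps of the 25 weights in Ā_23 (same 5-coord order as C):

  [1] (2, 0, 2, 4, 2) · [2] (8, 6, 0, 0, 2) · [3] (8, 6, 0, 0, 2) · [4] (5, 2, 0, 1, 0) · [5] (8, 6, 0, 0, 2) · [6] (8, 6, 0, 0, 2) · [7] (5, 2, 0, 1, 0) · [8] (5, 2, 0, 1, 0) · [9] (0, 3, 4, 2, 6) · [10] (6, 3, 0, 7, 2) · [11] (2, 0, 2, 4, 2) · [12] (6, 3, 0, 7, 2) · [13] (6, 3, 0, 7, 2) · [14] (6, 3, 0, 7, 2) · [15] (0, 3, 4, 2, 6) · [16] (2, 5, 0, 5, 4) · [17] (2, 5, 0, 5, 4) · [18] (2, 5, 0, 5, 4) · [19] (2, 0, 2, 4, 2) · [20] (5, 2, 0, 1, 0) · [21] (0, 3, 4, 2, 6) · [22] (0, 3, 4, 2, 6) · [23] (0, 3, 4, 2, 6) · [24] (5, 2, 0, 1, 0) · [25] (6, 3, 0, 7, 2)

The 25 indices split into 6 linkage classes (same alcove rep ⇔ same W_23-dot-orbit):

[[1, 11, 19], [2, 3, 5, 6], [4, 7, 8, 20, 24], [9, 15, 21, 22, 23], [10, 12, 13, 14, 25], [16, 17, 18]]
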